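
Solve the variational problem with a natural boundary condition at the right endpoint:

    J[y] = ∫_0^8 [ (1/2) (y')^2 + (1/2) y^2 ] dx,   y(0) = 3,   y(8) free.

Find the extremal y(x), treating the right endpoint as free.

The Lagrangian L = (1/2) (y')^2 + (1/2) y^2 gives
    ∂L/∂y = 1 y,   ∂L/∂y' = y'.
Euler-Lagrange: y'' − y = 0.
With k = 1, the general solution is
    y(x) = A cosh(x) + B sinh(x).
Fixed left endpoint y(0) = 3 ⇒ A = 3.
The right endpoint x = 8 is free, so the natural (transversality) condition is ∂L/∂y' |_{x=8} = 0, i.e. y'(8) = 0.
Compute y'(x) = A k sinh(k x) + B k cosh(k x), so
    y'(8) = A k sinh(k·8) + B k cosh(k·8) = 0
    ⇒ B = −A tanh(k·8) = − 3 tanh(1·8).
Therefore the extremal is
    y(x) = 3 cosh(1 x) − 3 tanh(1·8) sinh(1 x).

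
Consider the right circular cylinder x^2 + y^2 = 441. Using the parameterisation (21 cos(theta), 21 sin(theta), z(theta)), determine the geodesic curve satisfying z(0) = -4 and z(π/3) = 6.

Parameterise the cylinder of radius R = 21 as
    r(θ) = (21 cos θ, 21 sin θ, z(θ)).
The arc-length element is
    ds = sqrt(441 + (dz/dθ)^2) dθ,
so the Lagrangian is L = sqrt(441 + z'^2).
L depends on z' only, not on z or θ, so ∂L/∂z = 0 and
    ∂L/∂z' = z' / sqrt(441 + z'^2).
The Euler-Lagrange equation gives
    d/dθ( z' / sqrt(441 + z'^2) ) = 0,
so z' is constant. Integrating once:
    z(θ) = a θ + b,
a helix on the cylinder (a straight line when the cylinder is unrolled). The constants a, b are determined by the endpoint conditions.
With endpoint conditions z(0) = -4 and z(π/3) = 6: from z(0) = b we get b = -4, and a·π/3 + -4 = 6 gives a = 30/π, so
    z(θ) = (30/π) θ − 4.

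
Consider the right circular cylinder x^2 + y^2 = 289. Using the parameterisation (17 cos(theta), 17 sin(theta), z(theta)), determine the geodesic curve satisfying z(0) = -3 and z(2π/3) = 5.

Parameterise the cylinder of radius R = 17 as
    r(θ) = (17 cos θ, 17 sin θ, z(θ)).
The arc-length element is
    ds = sqrt(289 + (dz/dθ)^2) dθ,
so the Lagrangian is L = sqrt(289 + z'^2).
L depends on z' only, not on z or θ, so ∂L/∂z = 0 and
    ∂L/∂z' = z' / sqrt(289 + z'^2).
The Euler-Lagrange equation gives
    d/dθ( z' / sqrt(289 + z'^2) ) = 0,
so z' is constant. Integrating once:
    z(θ) = a θ + b,
a helix on the cylinder (a straight line when the cylinder is unrolled). The constants a, b are determined by the endpoint conditions.
With endpoint conditions z(0) = -3 and z(2π/3) = 5: from z(0) = b we get b = -3, and a·2π/3 + -3 = 5 gives a = 12/π, so
    z(θ) = (12/π) θ − 3.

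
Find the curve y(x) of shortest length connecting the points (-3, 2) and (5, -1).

Arc-length functional: J[y] = ∫ sqrt(1 + (y')^2) dx.
Lagrangian L = sqrt(1 + (y')^2) has no explicit y dependence, so ∂L/∂y = 0 and the Euler-Lagrange equation gives
    d/dx( y' / sqrt(1 + (y')^2) ) = 0  ⇒  y' / sqrt(1 + (y')^2) = const.
Hence y' is constant, so y(x) is affine.
Fitting the endpoints (-3, 2) and (5, -1):
    slope m = ((-1) − 2) / (5 − (-3)) = -3/8,
    intercept c = 2 − m·(-3) = 7/8.
Extremal: y(x) = (-3/8) x + 7/8.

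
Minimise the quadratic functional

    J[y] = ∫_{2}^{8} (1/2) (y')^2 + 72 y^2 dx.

The Lagrangian is L = (1/2) (y')^2 + 72 y^2.
Compute ∂L/∂y = 144y, ∂L/∂y' = y'.
The Euler-Lagrange equation d/dx(∂L/∂y') − ∂L/∂y = 0 reduces to
    y'' − 144 y = 0.
Its general solution is
    y(x) = A e^(12x) + B e^(−12x),
with A, B fixed by the endpoint conditions.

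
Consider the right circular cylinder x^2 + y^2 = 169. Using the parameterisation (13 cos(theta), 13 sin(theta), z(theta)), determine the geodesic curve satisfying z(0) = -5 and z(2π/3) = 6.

Parameterise the cylinder of radius R = 13 as
    r(θ) = (13 cos θ, 13 sin θ, z(θ)).
The arc-length element is
    ds = sqrt(169 + (dz/dθ)^2) dθ,
so the Lagrangian is L = sqrt(169 + z'^2).
L depends on z' only, not on z or θ, so ∂L/∂z = 0 and
    ∂L/∂z' = z' / sqrt(169 + z'^2).
The Euler-Lagrange equation gives
    d/dθ( z' / sqrt(169 + z'^2) ) = 0,
so z' is constant. Integrating once:
    z(θ) = a θ + b,
a helix on the cylinder (a straight line when the cylinder is unrolled). The constants a, b are determined by the endpoint conditions.
With endpoint conditions z(0) = -5 and z(2π/3) = 6: from z(0) = b we get b = -5, and a·2π/3 + -5 = 6 gives a = 33/(2π), so
    z(θ) = (33/(2π)) θ − 5.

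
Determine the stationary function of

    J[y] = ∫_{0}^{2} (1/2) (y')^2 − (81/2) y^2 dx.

The Lagrangian is L = (1/2) (y')^2 − (81/2) y^2.
Compute ∂L/∂y = -81y, ∂L/∂y' = y'.
The Euler-Lagrange equation d/dx(∂L/∂y') − ∂L/∂y = 0 reduces to
    y'' + 81 y = 0.
Its general solution is
    y(x) = A sin(9x) + B cos(9x),
with A, B fixed by the endpoint conditions.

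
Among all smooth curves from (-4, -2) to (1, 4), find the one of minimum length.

Arc-length functional: J[y] = ∫ sqrt(1 + (y')^2) dx.
Lagrangian L = sqrt(1 + (y')^2) has no explicit y dependence, so ∂L/∂y = 0 and the Euler-Lagrange equation gives
    d/dx( y' / sqrt(1 + (y')^2) ) = 0  ⇒  y' / sqrt(1 + (y')^2) = const.
Hence y' is constant, so y(x) is affine.
Fitting the endpoints (-4, -2) and (1, 4):
    slope m = (4 − (-2)) / (1 − (-4)) = 6/5,
    intercept c = (-2) − m·(-4) = 14/5.
Extremal: y(x) = (6/5) x + 14/5.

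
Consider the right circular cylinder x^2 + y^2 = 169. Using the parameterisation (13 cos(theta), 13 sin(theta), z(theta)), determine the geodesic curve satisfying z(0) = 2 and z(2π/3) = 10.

Parameterise the cylinder of radius R = 13 as
    r(θ) = (13 cos θ, 13 sin θ, z(θ)).
The arc-length element is
    ds = sqrt(169 + (dz/dθ)^2) dθ,
so the Lagrangian is L = sqrt(169 + z'^2).
L depends on z' only, not on z or θ, so ∂L/∂z = 0 and
    ∂L/∂z' = z' / sqrt(169 + z'^2).
The Euler-Lagrange equation gives
    d/dθ( z' / sqrt(169 + z'^2) ) = 0,
so z' is constant. Integrating once:
    z(θ) = a θ + b,
a helix on the cylinder (a straight line when the cylinder is unrolled). The constants a, b are determined by the endpoint conditions.
With endpoint conditions z(0) = 2 and z(2π/3) = 10: from z(0) = b we get b = 2, and a·2π/3 + 2 = 10 gives a = 12/π, so
    z(θ) = (12/π) θ + 2.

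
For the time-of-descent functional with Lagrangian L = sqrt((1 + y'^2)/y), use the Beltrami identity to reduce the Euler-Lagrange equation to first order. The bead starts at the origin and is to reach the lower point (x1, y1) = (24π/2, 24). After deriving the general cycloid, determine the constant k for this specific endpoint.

The Lagrangian L = sqrt((1 + y'^2) / y) has no explicit x dependence, so the Beltrami identity applies:
    L − y' ∂L/∂y' = C.
Compute ∂L/∂y' = y' / sqrt(y (1 + y'^2)).
Substitute:
    sqrt((1 + y'^2)/y) − y'·y' / sqrt(y (1 + y'^2))
    = (1 + y'^2) / sqrt(y (1 + y'^2)) − y'^2 / sqrt(y (1 + y'^2))
    = 1 / sqrt(y (1 + y'^2)) = C.
Squaring and rearranging gives the first integral
    y (1 + y'^2) = 1/C^2 =: k   (constant).
Solving this first-order ODE by the substitution
    y = (k/2)(1 − cos θ)
yields the cycloid parameterisation
    x(θ) = (k/2)(θ − sin θ),   y(θ) = (k/2)(1 − cos θ).
The constant k is fixed by the endpoint condition.
Now fit the given lower endpoint (x1, y1) = (24π/2, 24). At the bottom of the first arch (θ = π), the parametric equations give
    y(π) = (k/2)(1 − cos π) = k,
    x(π) = (k/2)(π − sin π) = kπ/2.
Matching y(π) = 24 gives k = 24, consistent with x(π) = 24π/2. Therefore the specific cycloid is
    x(θ) = (24/2)(θ − sin θ),   y(θ) = (24/2)(1 − cos θ).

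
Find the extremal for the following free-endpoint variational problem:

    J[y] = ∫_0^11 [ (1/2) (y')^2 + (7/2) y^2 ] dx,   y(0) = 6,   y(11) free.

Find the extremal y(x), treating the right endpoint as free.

The Lagrangian L = (1/2) (y')^2 + (7/2) y^2 gives
    ∂L/∂y = 7 y,   ∂L/∂y' = y'.
Euler-Lagrange: y'' − 7 y = 0.
With k = sqrt(7), the general solution is
    y(x) = A cosh(sqrt(7) x) + B sinh(sqrt(7) x).
Fixed left endpoint y(0) = 6 ⇒ A = 6.
The right endpoint x = 11 is free, so the natural (transversality) condition is ∂L/∂y' |_{x=11} = 0, i.e. y'(11) = 0.
Compute y'(x) = A k sinh(k x) + B k cosh(k x), so
    y'(11) = A k sinh(k·11) + B k cosh(k·11) = 0
    ⇒ B = −A tanh(k·11) = − 6 tanh(sqrt(7)·11).
Therefore the extremal is
    y(x) = 6 cosh(sqrt(7) x) − 6 tanh(sqrt(7)·11) sinh(sqrt(7) x).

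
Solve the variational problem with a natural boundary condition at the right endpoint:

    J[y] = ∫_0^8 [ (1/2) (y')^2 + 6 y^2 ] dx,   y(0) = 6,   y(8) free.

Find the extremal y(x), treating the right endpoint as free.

The Lagrangian L = (1/2) (y')^2 + 6 y^2 gives
    ∂L/∂y = 12 y,   ∂L/∂y' = y'.
Euler-Lagrange: y'' − 12 y = 0.
With k = sqrt(12), the general solution is
    y(x) = A cosh(sqrt(12) x) + B sinh(sqrt(12) x).
Fixed left endpoint y(0) = 6 ⇒ A = 6.
The right endpoint x = 8 is free, so the natural (transversality) condition is ∂L/∂y' |_{x=8} = 0, i.e. y'(8) = 0.
Compute y'(x) = A k sinh(k x) + B k cosh(k x), so
    y'(8) = A k sinh(k·8) + B k cosh(k·8) = 0
    ⇒ B = −A tanh(k·8) = − 6 tanh(sqrt(12)·8).
Therefore the extremal is
    y(x) = 6 cosh(sqrt(12) x) − 6 tanh(sqrt(12)·8) sinh(sqrt(12) x).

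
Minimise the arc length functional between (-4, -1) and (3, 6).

Arc-length functional: J[y] = ∫ sqrt(1 + (y')^2) dx.
Lagrangian L = sqrt(1 + (y')^2) has no explicit y dependence, so ∂L/∂y = 0 and the Euler-Lagrange equation gives
    d/dx( y' / sqrt(1 + (y')^2) ) = 0  ⇒  y' / sqrt(1 + (y')^2) = const.
Hence y' is constant, so y(x) is affine.
Fitting the endpoints (-4, -1) and (3, 6):
    slope m = (6 − (-1)) / (3 − (-4)) = 1,
    intercept c = (-1) − m·(-4) = 3.
Extremal: y(x) = x + 3.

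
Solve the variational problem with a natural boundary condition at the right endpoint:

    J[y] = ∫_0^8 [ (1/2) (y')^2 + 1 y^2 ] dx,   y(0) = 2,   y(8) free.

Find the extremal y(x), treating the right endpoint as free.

The Lagrangian L = (1/2) (y')^2 + 1 y^2 gives
    ∂L/∂y = 2 y,   ∂L/∂y' = y'.
Euler-Lagrange: y'' − 2 y = 0.
With k = sqrt(2), the general solution is
    y(x) = A cosh(sqrt(2) x) + B sinh(sqrt(2) x).
Fixed left endpoint y(0) = 2 ⇒ A = 2.
The right endpoint x = 8 is free, so the natural (transversality) condition is ∂L/∂y' |_{x=8} = 0, i.e. y'(8) = 0.
Compute y'(x) = A k sinh(k x) + B k cosh(k x), so
    y'(8) = A k sinh(k·8) + B k cosh(k·8) = 0
    ⇒ B = −A tanh(k·8) = − 2 tanh(sqrt(2)·8).
Therefore the extremal is
    y(x) = 2 cosh(sqrt(2) x) − 2 tanh(sqrt(2)·8) sinh(sqrt(2) x).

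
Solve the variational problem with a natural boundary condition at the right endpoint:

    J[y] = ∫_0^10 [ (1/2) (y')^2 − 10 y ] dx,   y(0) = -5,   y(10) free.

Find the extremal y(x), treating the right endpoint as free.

The Lagrangian L = (1/2) (y')^2 − 10 y gives
    ∂L/∂y = −10,   ∂L/∂y' = y'.
Euler-Lagrange: d/dx(y') − (−10) = 0, i.e. y'' + 10 = 0, so
    y(x) = −(10/2) x^2 + C1 x + C2.
Fixed left endpoint y(0) = -5 ⇒ C2 = -5.
The right endpoint x = 10 is free, so the natural (transversality) condition is ∂L/∂y' |_{x=10} = 0, i.e. y'(10) = 0.
Compute y'(x) = −10 x + C1, so y'(10) = −100 + C1 = 0 ⇒ C1 = 100.
Therefore the extremal is
    y(x) = −5 x^2 + 100 x − 5.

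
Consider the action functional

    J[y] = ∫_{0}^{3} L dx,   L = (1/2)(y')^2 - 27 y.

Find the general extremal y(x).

The Lagrangian is L = (1/2)(y')^2 - 27 y.
∂L/∂y = -27.
∂L/∂y' = y'.
The Euler-Lagrange equation d/dx(∂L/∂y') − ∂L/∂y = 0 becomes:
    y'' + 27 = 0
General solution: y(x) = -(27/2) x^2 + A x + B, where A and B are arbitrary constants fixed by the endpoint conditions.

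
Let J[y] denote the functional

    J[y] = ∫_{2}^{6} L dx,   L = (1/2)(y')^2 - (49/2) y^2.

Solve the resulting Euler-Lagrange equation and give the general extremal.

The Lagrangian is L = (1/2)(y')^2 - (49/2) y^2.
∂L/∂y = -49y.
∂L/∂y' = y'.
The Euler-Lagrange equation d/dx(∂L/∂y') − ∂L/∂y = 0 becomes:
    y'' + 49 y = 0
General solution: y(x) = A sin(7x) + B cos(7x), where A and B are arbitrary constants fixed by the endpoint conditions.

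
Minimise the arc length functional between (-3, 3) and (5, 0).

Arc-length functional: J[y] = ∫ sqrt(1 + (y')^2) dx.
Lagrangian L = sqrt(1 + (y')^2) has no explicit y dependence, so ∂L/∂y = 0 and the Euler-Lagrange equation gives
    d/dx( y' / sqrt(1 + (y')^2) ) = 0  ⇒  y' / sqrt(1 + (y')^2) = const.
Hence y' is constant, so y(x) is affine.
Fitting the endpoints (-3, 3) and (5, 0):
    slope m = (0 − 3) / (5 − (-3)) = -3/8,
    intercept c = 3 − m·(-3) = 15/8.
Extremal: y(x) = (-3/8) x + 15/8.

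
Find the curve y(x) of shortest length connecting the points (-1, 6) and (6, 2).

Arc-length functional: J[y] = ∫ sqrt(1 + (y')^2) dx.
Lagrangian L = sqrt(1 + (y')^2) has no explicit y dependence, so ∂L/∂y = 0 and the Euler-Lagrange equation gives
    d/dx( y' / sqrt(1 + (y')^2) ) = 0  ⇒  y' / sqrt(1 + (y')^2) = const.
Hence y' is constant, so y(x) is affine.
Fitting the endpoints (-1, 6) and (6, 2):
    slope m = (2 − 6) / (6 − (-1)) = -4/7,
    intercept c = 6 − m·(-1) = 38/7.
Extremal: y(x) = (-4/7) x + 38/7.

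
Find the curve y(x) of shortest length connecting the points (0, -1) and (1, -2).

Arc-length functional: J[y] = ∫ sqrt(1 + (y')^2) dx.
Lagrangian L = sqrt(1 + (y')^2) has no explicit y dependence, so ∂L/∂y = 0 and the Euler-Lagrange equation gives
    d/dx( y' / sqrt(1 + (y')^2) ) = 0  ⇒  y' / sqrt(1 + (y')^2) = const.
Hence y' is constant, so y(x) is affine.
Fitting the endpoints (0, -1) and (1, -2):
    slope m = ((-2) − (-1)) / (1 − 0) = -1,
    intercept c = (-1) − m·0 = -1.
Extremal: y(x) = -x - 1.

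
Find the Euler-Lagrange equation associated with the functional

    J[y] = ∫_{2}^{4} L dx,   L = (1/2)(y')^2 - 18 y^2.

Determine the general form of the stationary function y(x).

The Lagrangian is L = (1/2)(y')^2 - 18 y^2.
∂L/∂y = -36y.
∂L/∂y' = y'.
The Euler-Lagrange equation d/dx(∂L/∂y') − ∂L/∂y = 0 becomes:
    y'' + 36 y = 0
General solution: y(x) = A sin(6x) + B cos(6x), where A and B are arbitrary constants fixed by the endpoint conditions.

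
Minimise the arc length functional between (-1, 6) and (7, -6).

Arc-length functional: J[y] = ∫ sqrt(1 + (y')^2) dx.
Lagrangian L = sqrt(1 + (y')^2) has no explicit y dependence, so ∂L/∂y = 0 and the Euler-Lagrange equation gives
    d/dx( y' / sqrt(1 + (y')^2) ) = 0  ⇒  y' / sqrt(1 + (y')^2) = const.
Hence y' is constant, so y(x) is affine.
Fitting the endpoints (-1, 6) and (7, -6):
    slope m = ((-6) − 6) / (7 − (-1)) = -3/2,
    intercept c = 6 − m·(-1) = 9/2.
Extremal: y(x) = (-3/2) x + 9/2.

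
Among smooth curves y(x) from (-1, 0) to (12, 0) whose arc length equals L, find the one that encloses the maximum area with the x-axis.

Set up the augmented Lagrangian using a multiplier λ for the length constraint:
    F(y, y') = y − λ sqrt(1 + y'^2).
F has no explicit x dependence, so the Beltrami identity yields a first integral
    F − y' ∂F/∂y' = C.
Compute ∂F/∂y' = −λ y' / sqrt(1 + y'^2). Then
    y − λ sqrt(1 + y'^2) + λ y'^2 / sqrt(1 + y'^2) = C
    ⇒  y − λ / sqrt(1 + y'^2) = C.
Solving for y' and integrating gives
    (x − a)^2 + (y − b)^2 = λ^2,
a circular arc of radius λ. The constants a, b are determined by the endpoint conditions y(-1) = y(12) = 0, and λ is fixed implicitly by the length constraint
    ∫_{-1}^{12} sqrt(1 + y'^2) dx = L.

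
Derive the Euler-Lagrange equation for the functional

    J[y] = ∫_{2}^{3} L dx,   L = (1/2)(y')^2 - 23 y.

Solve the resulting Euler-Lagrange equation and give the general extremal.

The Lagrangian is L = (1/2)(y')^2 - 23 y.
∂L/∂y = -23.
∂L/∂y' = y'.
The Euler-Lagrange equation d/dx(∂L/∂y') − ∂L/∂y = 0 becomes:
    y'' + 23 = 0
General solution: y(x) = -(23/2) x^2 + A x + B, where A and B are arbitrary constants fixed by the endpoint conditions.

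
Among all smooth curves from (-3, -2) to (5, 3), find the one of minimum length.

Arc-length functional: J[y] = ∫ sqrt(1 + (y')^2) dx.
Lagrangian L = sqrt(1 + (y')^2) has no explicit y dependence, so ∂L/∂y = 0 and the Euler-Lagrange equation gives
    d/dx( y' / sqrt(1 + (y')^2) ) = 0  ⇒  y' / sqrt(1 + (y')^2) = const.
Hence y' is constant, so y(x) is affine.
Fitting the endpoints (-3, -2) and (5, 3):
    slope m = (3 − (-2)) / (5 − (-3)) = 5/8,
    intercept c = (-2) − m·(-3) = -1/8.
Extremal: y(x) = (5/8) x - 1/8.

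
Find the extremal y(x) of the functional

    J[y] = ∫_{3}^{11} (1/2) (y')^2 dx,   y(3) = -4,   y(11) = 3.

The Lagrangian is L = (1/2) (y')^2.
Compute ∂L/∂y = 0, ∂L/∂y' = y'.
The Euler-Lagrange equation d/dx(∂L/∂y') − ∂L/∂y = 0 reduces to
    y'' = 0.
Its general solution is
    y(x) = A x + B,
with A, B fixed by the endpoint conditions.
Applying the endpoint conditions y(3) = -4 and y(11) = 3: solve A·3 + B = -4 and A·11 + B = 3. Subtracting gives A(11 − 3) = 3 − -4, so A = 7/8, and B = -4 − A·3 = -53/8. Therefore
    y(x) = (7/8) x - 53/8.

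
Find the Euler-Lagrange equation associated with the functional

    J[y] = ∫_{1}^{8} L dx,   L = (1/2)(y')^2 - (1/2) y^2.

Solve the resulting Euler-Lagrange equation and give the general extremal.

The Lagrangian is L = (1/2)(y')^2 - (1/2) y^2.
∂L/∂y = -y.
∂L/∂y' = y'.
The Euler-Lagrange equation d/dx(∂L/∂y') − ∂L/∂y = 0 becomes:
    y'' + y = 0
General solution: y(x) = A sin(x) + B cos(x), where A and B are arbitrary constants fixed by the endpoint conditions.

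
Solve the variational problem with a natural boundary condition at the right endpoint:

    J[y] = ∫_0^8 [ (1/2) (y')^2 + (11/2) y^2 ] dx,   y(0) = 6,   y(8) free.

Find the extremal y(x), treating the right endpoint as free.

The Lagrangian L = (1/2) (y')^2 + (11/2) y^2 gives
    ∂L/∂y = 11 y,   ∂L/∂y' = y'.
Euler-Lagrange: y'' − 11 y = 0.
With k = sqrt(11), the general solution is
    y(x) = A cosh(sqrt(11) x) + B sinh(sqrt(11) x).
Fixed left endpoint y(0) = 6 ⇒ A = 6.
The right endpoint x = 8 is free, so the natural (transversality) condition is ∂L/∂y' |_{x=8} = 0, i.e. y'(8) = 0.
Compute y'(x) = A k sinh(k x) + B k cosh(k x), so
    y'(8) = A k sinh(k·8) + B k cosh(k·8) = 0
    ⇒ B = −A tanh(k·8) = − 6 tanh(sqrt(11)·8).
Therefore the extremal is
    y(x) = 6 cosh(sqrt(11) x) − 6 tanh(sqrt(11)·8) sinh(sqrt(11) x).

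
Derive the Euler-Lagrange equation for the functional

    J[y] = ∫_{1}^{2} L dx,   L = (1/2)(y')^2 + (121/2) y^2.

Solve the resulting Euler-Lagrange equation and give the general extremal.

The Lagrangian is L = (1/2)(y')^2 + (121/2) y^2.
∂L/∂y = 121y.
∂L/∂y' = y'.
The Euler-Lagrange equation d/dx(∂L/∂y') − ∂L/∂y = 0 becomes:
    y'' - 121 y = 0
General solution: y(x) = A e^(11x) + B e^(-11x), where A and B are arbitrary constants fixed by the endpoint conditions.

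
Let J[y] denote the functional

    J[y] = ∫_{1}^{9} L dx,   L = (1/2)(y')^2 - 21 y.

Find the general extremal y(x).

The Lagrangian is L = (1/2)(y')^2 - 21 y.
∂L/∂y = -21.
∂L/∂y' = y'.
The Euler-Lagrange equation d/dx(∂L/∂y') − ∂L/∂y = 0 becomes:
    y'' + 21 = 0
General solution: y(x) = -(21/2) x^2 + A x + B, where A and B are arbitrary constants fixed by the endpoint conditions.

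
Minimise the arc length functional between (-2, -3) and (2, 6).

Arc-length functional: J[y] = ∫ sqrt(1 + (y')^2) dx.
Lagrangian L = sqrt(1 + (y')^2) has no explicit y dependence, so ∂L/∂y = 0 and the Euler-Lagrange equation gives
    d/dx( y' / sqrt(1 + (y')^2) ) = 0  ⇒  y' / sqrt(1 + (y')^2) = const.
Hence y' is constant, so y(x) is affine.
Fitting the endpoints (-2, -3) and (2, 6):
    slope m = (6 − (-3)) / (2 − (-2)) = 9/4,
    intercept c = (-3) − m·(-2) = 3/2.
Extremal: y(x) = (9/4) x + 3/2.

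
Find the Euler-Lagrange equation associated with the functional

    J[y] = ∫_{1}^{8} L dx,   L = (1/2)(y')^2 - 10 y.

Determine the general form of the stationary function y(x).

The Lagrangian is L = (1/2)(y')^2 - 10 y.
∂L/∂y = -10.
∂L/∂y' = y'.
The Euler-Lagrange equation d/dx(∂L/∂y') − ∂L/∂y = 0 becomes:
    y'' + 10 = 0
General solution: y(x) = -5 x^2 + A x + B, where A and B are arbitrary constants fixed by the endpoint conditions.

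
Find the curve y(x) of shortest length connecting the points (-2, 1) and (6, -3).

Arc-length functional: J[y] = ∫ sqrt(1 + (y')^2) dx.
Lagrangian L = sqrt(1 + (y')^2) has no explicit y dependence, so ∂L/∂y = 0 and the Euler-Lagrange equation gives
    d/dx( y' / sqrt(1 + (y')^2) ) = 0  ⇒  y' / sqrt(1 + (y')^2) = const.
Hence y' is constant, so y(x) is affine.
Fitting the endpoints (-2, 1) and (6, -3):
    slope m = ((-3) − 1) / (6 − (-2)) = -1/2,
    intercept c = 1 − m·(-2) = 0.
Extremal: y(x) = (-1/2) x.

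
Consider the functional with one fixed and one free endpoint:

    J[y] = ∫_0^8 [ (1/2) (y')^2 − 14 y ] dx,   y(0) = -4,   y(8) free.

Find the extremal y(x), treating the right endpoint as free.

The Lagrangian L = (1/2) (y')^2 − 14 y gives
    ∂L/∂y = −14,   ∂L/∂y' = y'.
Euler-Lagrange: d/dx(y') − (−14) = 0, i.e. y'' + 14 = 0, so
    y(x) = −(14/2) x^2 + C1 x + C2.
Fixed left endpoint y(0) = -4 ⇒ C2 = -4.
The right endpoint x = 8 is free, so the natural (transversality) condition is ∂L/∂y' |_{x=8} = 0, i.e. y'(8) = 0.
Compute y'(x) = −14 x + C1, so y'(8) = −112 + C1 = 0 ⇒ C1 = 112.
Therefore the extremal is
    y(x) = −7 x^2 + 112 x − 4.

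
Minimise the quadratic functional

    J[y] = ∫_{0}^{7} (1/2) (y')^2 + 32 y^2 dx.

The Lagrangian is L = (1/2) (y')^2 + 32 y^2.
Compute ∂L/∂y = 64y, ∂L/∂y' = y'.
The Euler-Lagrange equation d/dx(∂L/∂y') − ∂L/∂y = 0 reduces to
    y'' − 64 y = 0.
Its general solution is
    y(x) = A e^(8x) + B e^(−8x),
with A, B fixed by the endpoint conditions.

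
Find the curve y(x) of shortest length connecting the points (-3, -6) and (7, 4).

Arc-length functional: J[y] = ∫ sqrt(1 + (y')^2) dx.
Lagrangian L = sqrt(1 + (y')^2) has no explicit y dependence, so ∂L/∂y = 0 and the Euler-Lagrange equation gives
    d/dx( y' / sqrt(1 + (y')^2) ) = 0  ⇒  y' / sqrt(1 + (y')^2) = const.
Hence y' is constant, so y(x) is affine.
Fitting the endpoints (-3, -6) and (7, 4):
    slope m = (4 − (-6)) / (7 − (-3)) = 1,
    intercept c = (-6) − m·(-3) = -3.
Extremal: y(x) = x - 3.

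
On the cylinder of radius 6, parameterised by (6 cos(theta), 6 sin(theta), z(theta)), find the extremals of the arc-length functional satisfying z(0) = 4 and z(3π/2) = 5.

Parameterise the cylinder of radius R = 6 as
    r(θ) = (6 cos θ, 6 sin θ, z(θ)).
The arc-length element is
    ds = sqrt(36 + (dz/dθ)^2) dθ,
so the Lagrangian is L = sqrt(36 + z'^2).
L depends on z' only, not on z or θ, so ∂L/∂z = 0 and
    ∂L/∂z' = z' / sqrt(36 + z'^2).
The Euler-Lagrange equation gives
    d/dθ( z' / sqrt(36 + z'^2) ) = 0,
so z' is constant. Integrating once:
    z(θ) = a θ + b,
a helix on the cylinder (a straight line when the cylinder is unrolled). The constants a, b are determined by the endpoint conditions.
With endpoint conditions z(0) = 4 and z(3π/2) = 5: from z(0) = b we get b = 4, and a·3π/2 + 4 = 5 gives a = 2/(3π), so
    z(θ) = (2/(3π)) θ + 4.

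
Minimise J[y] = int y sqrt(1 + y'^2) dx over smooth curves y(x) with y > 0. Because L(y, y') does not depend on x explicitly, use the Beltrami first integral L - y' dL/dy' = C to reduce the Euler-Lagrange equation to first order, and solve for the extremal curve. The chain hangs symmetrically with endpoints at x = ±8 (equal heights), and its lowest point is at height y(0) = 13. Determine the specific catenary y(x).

The Lagrangian L(y, y') = y sqrt(1 + y'^2) has no explicit x dependence, so the Beltrami identity applies:
    L − y' ∂L/∂y' = C.
Compute ∂L/∂y' = y · y' / sqrt(1 + y'^2). Then
    L − y' ∂L/∂y'
    = y sqrt(1 + y'^2) − y · y'^2 / sqrt(1 + y'^2)
    = y (1 + y'^2 − y'^2) / sqrt(1 + y'^2)
    = y / sqrt(1 + y'^2) = C.
Squaring gives y^2 = C^2 (1 + y'^2), i.e.
    y'^2 = y^2 / C^2 − 1.
Separating variables,
    dy / sqrt(y^2 − C^2) = dx / C,
and integrating gives arccosh(y / C) = (x − a)/C, so
    y(x) = C cosh((x − a)/C),
the catenary. The constants C and a are fixed by the two endpoint conditions (and, for the hanging-chain problem, the length constraint selects C).
Now fit the given data. The endpoints x = ±8 are symmetric at equal height, so the catenary is even about its minimum: a = 0 and y(x) = C cosh(x/C). The lowest point is y(0) = C cosh(0) = C, and we are told y(0) = 13, so C = 13. Therefore
    y(x) = 13 cosh(x/13),
and at the endpoints
    y(±8) = 13 cosh(8/13).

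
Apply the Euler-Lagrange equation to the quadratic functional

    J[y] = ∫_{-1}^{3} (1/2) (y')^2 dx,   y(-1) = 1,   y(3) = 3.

The Lagrangian is L = (1/2) (y')^2.
Compute ∂L/∂y = 0, ∂L/∂y' = y'.
The Euler-Lagrange equation d/dx(∂L/∂y') − ∂L/∂y = 0 reduces to
    y'' = 0.
Its general solution is
    y(x) = A x + B,
with A, B fixed by the endpoint conditions.
Applying the endpoint conditions y(-1) = 1 and y(3) = 3: solve A·-1 + B = 1 and A·3 + B = 3. Subtracting gives A(3 − -1) = 3 − 1, so A = 1/2, and B = 1 − A·-1 = 3/2. Therefore
    y(x) = (1/2) x + 3/2.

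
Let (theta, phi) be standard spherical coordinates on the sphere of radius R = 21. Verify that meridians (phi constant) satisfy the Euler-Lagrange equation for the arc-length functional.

On the sphere of radius R = 21 with spherical coordinates (θ, φ), the induced metric is
    ds^2 = 441(dθ^2 + sin^2(θ) dφ^2).
Using θ as the parameter, the arc-length functional becomes
    J[φ] = ∫ 21 sqrt(1 + sin^2(θ) (dφ/dθ)^2) dθ.
So L = 21 sqrt(1 + sin^2(θ) φ'^2). Compute
    ∂L/∂φ = 0  (L has no explicit φ dependence),
    ∂L/∂φ' = 21 sin^2(θ) φ' / sqrt(1 + sin^2(θ) φ'^2).
For the candidate φ(θ) = c (constant), φ' = 0, so ∂L/∂φ' evaluated along the candidate vanishes, and ∂L/∂φ is identically zero. Hence
    d/dθ(∂L/∂φ') − ∂L/∂φ = 0
is satisfied. Therefore meridians φ = const are extremals of arc length — they are geodesics on the sphere.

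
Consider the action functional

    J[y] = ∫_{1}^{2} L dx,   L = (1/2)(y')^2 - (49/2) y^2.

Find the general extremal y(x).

The Lagrangian is L = (1/2)(y')^2 - (49/2) y^2.
∂L/∂y = -49y.
∂L/∂y' = y'.
The Euler-Lagrange equation d/dx(∂L/∂y') − ∂L/∂y = 0 becomes:
    y'' + 49 y = 0
General solution: y(x) = A sin(7x) + B cos(7x), where A and B are arbitrary constants fixed by the endpoint conditions.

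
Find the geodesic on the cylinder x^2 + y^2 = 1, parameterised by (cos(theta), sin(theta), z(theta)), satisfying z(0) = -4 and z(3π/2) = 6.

Parameterise the cylinder of radius R = 1 as
    r(θ) = (cos θ, sin θ, z(θ)).
The arc-length element is
    ds = sqrt(1 + (dz/dθ)^2) dθ,
so the Lagrangian is L = sqrt(1 + z'^2).
L depends on z' only, not on z or θ, so ∂L/∂z = 0 and
    ∂L/∂z' = z' / sqrt(1 + z'^2).
The Euler-Lagrange equation gives
    d/dθ( z' / sqrt(1 + z'^2) ) = 0,
so z' is constant. Integrating once:
    z(θ) = a θ + b,
a helix on the cylinder (a straight line when the cylinder is unrolled). The constants a, b are determined by the endpoint conditions.
With endpoint conditions z(0) = -4 and z(3π/2) = 6: from z(0) = b we get b = -4, and a·3π/2 + -4 = 6 gives a = 20/(3π), so
    z(θ) = (20/(3π)) θ − 4.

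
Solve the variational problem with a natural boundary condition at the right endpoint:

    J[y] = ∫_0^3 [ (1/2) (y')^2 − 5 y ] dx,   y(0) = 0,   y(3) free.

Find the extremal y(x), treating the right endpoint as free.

The Lagrangian L = (1/2) (y')^2 − 5 y gives
    ∂L/∂y = −5,   ∂L/∂y' = y'.
Euler-Lagrange: d/dx(y') − (−5) = 0, i.e. y'' + 5 = 0, so
    y(x) = −(5/2) x^2 + C1 x + C2.
Fixed left endpoint y(0) = 0 ⇒ C2 = 0.
The right endpoint x = 3 is free, so the natural (transversality) condition is ∂L/∂y' |_{x=3} = 0, i.e. y'(3) = 0.
Compute y'(x) = −5 x + C1, so y'(3) = −15 + C1 = 0 ⇒ C1 = 15.
Therefore the extremal is
    y(x) = −(5/2) x^2 + 15 x.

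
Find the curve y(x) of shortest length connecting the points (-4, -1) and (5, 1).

Arc-length functional: J[y] = ∫ sqrt(1 + (y')^2) dx.
Lagrangian L = sqrt(1 + (y')^2) has no explicit y dependence, so ∂L/∂y = 0 and the Euler-Lagrange equation gives
    d/dx( y' / sqrt(1 + (y')^2) ) = 0  ⇒  y' / sqrt(1 + (y')^2) = const.
Hence y' is constant, so y(x) is affine.
Fitting the endpoints (-4, -1) and (5, 1):
    slope m = (1 − (-1)) / (5 − (-4)) = 2/9,
    intercept c = (-1) − m·(-4) = -1/9.
Extremal: y(x) = (2/9) x - 1/9.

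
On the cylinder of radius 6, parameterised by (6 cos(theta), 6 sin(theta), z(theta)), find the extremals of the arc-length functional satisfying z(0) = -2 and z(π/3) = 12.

Parameterise the cylinder of radius R = 6 as
    r(θ) = (6 cos θ, 6 sin θ, z(θ)).
The arc-length element is
    ds = sqrt(36 + (dz/dθ)^2) dθ,
so the Lagrangian is L = sqrt(36 + z'^2).
L depends on z' only, not on z or θ, so ∂L/∂z = 0 and
    ∂L/∂z' = z' / sqrt(36 + z'^2).
The Euler-Lagrange equation gives
    d/dθ( z' / sqrt(36 + z'^2) ) = 0,
so z' is constant. Integrating once:
    z(θ) = a θ + b,
a helix on the cylinder (a straight line when the cylinder is unrolled). The constants a, b are determined by the endpoint conditions.
With endpoint conditions z(0) = -2 and z(π/3) = 12: from z(0) = b we get b = -2, and a·π/3 + -2 = 12 gives a = 42/π, so
    z(θ) = (42/π) θ − 2.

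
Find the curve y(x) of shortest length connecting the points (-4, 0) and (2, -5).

Arc-length functional: J[y] = ∫ sqrt(1 + (y')^2) dx.
Lagrangian L = sqrt(1 + (y')^2) has no explicit y dependence, so ∂L/∂y = 0 and the Euler-Lagrange equation gives
    d/dx( y' / sqrt(1 + (y')^2) ) = 0  ⇒  y' / sqrt(1 + (y')^2) = const.
Hence y' is constant, so y(x) is affine.
Fitting the endpoints (-4, 0) and (2, -5):
    slope m = ((-5) − 0) / (2 − (-4)) = -5/6,
    intercept c = 0 − m·(-4) = -10/3.
Extremal: y(x) = (-5/6) x - 10/3.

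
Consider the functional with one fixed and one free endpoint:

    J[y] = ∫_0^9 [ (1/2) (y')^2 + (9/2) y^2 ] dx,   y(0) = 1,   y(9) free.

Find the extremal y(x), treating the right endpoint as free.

The Lagrangian L = (1/2) (y')^2 + (9/2) y^2 gives
    ∂L/∂y = 9 y,   ∂L/∂y' = y'.
Euler-Lagrange: y'' − 9 y = 0.
With k = 3, the general solution is
    y(x) = A cosh(3 x) + B sinh(3 x).
Fixed left endpoint y(0) = 1 ⇒ A = 1.
The right endpoint x = 9 is free, so the natural (transversality) condition is ∂L/∂y' |_{x=9} = 0, i.e. y'(9) = 0.
Compute y'(x) = A k sinh(k x) + B k cosh(k x), so
    y'(9) = A k sinh(k·9) + B k cosh(k·9) = 0
    ⇒ B = −A tanh(k·9) = − tanh(3·9).
Therefore the extremal is
    y(x) = cosh(3 x) − tanh(3·9) sinh(3 x).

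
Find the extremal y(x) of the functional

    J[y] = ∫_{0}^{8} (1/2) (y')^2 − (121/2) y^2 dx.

The Lagrangian is L = (1/2) (y')^2 − (121/2) y^2.
Compute ∂L/∂y = -121y, ∂L/∂y' = y'.
The Euler-Lagrange equation d/dx(∂L/∂y') − ∂L/∂y = 0 reduces to
    y'' + 121 y = 0.
Its general solution is
    y(x) = A sin(11x) + B cos(11x),
with A, B fixed by the endpoint conditions.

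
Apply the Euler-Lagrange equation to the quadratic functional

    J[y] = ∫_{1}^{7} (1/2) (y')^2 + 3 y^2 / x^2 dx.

The Lagrangian is L = (1/2) (y')^2 + 3 y^2 / x^2.
Compute ∂L/∂y = 6y/x^2, ∂L/∂y' = y'.
The Euler-Lagrange equation d/dx(∂L/∂y') − ∂L/∂y = 0 reduces to
    y'' − 6/x^2 · y = 0  (x > 0).
Its general solution is
    y(x) = A x^3 + B x^(-2),
with A, B fixed by the endpoint conditions.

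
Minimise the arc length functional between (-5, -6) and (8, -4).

Arc-length functional: J[y] = ∫ sqrt(1 + (y')^2) dx.
Lagrangian L = sqrt(1 + (y')^2) has no explicit y dependence, so ∂L/∂y = 0 and the Euler-Lagrange equation gives
    d/dx( y' / sqrt(1 + (y')^2) ) = 0  ⇒  y' / sqrt(1 + (y')^2) = const.
Hence y' is constant, so y(x) is affine.
Fitting the endpoints (-5, -6) and (8, -4):
    slope m = ((-4) − (-6)) / (8 − (-5)) = 2/13,
    intercept c = (-6) − m·(-5) = -68/13.
Extremal: y(x) = (2/13) x - 68/13.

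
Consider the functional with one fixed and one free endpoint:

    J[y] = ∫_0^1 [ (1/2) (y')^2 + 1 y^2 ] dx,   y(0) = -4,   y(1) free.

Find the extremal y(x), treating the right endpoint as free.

The Lagrangian L = (1/2) (y')^2 + 1 y^2 gives
    ∂L/∂y = 2 y,   ∂L/∂y' = y'.
Euler-Lagrange: y'' − 2 y = 0.
With k = sqrt(2), the general solution is
    y(x) = A cosh(sqrt(2) x) + B sinh(sqrt(2) x).
Fixed left endpoint y(0) = -4 ⇒ A = -4.
The right endpoint x = 1 is free, so the natural (transversality) condition is ∂L/∂y' |_{x=1} = 0, i.e. y'(1) = 0.
Compute y'(x) = A k sinh(k x) + B k cosh(k x), so
    y'(1) = A k sinh(k·1) + B k cosh(k·1) = 0
    ⇒ B = −A tanh(k·1) = 4 tanh(sqrt(2)·1).
Therefore the extremal is
    y(x) = −4 cosh(sqrt(2) x) + 4 tanh(sqrt(2)·1) sinh(sqrt(2) x).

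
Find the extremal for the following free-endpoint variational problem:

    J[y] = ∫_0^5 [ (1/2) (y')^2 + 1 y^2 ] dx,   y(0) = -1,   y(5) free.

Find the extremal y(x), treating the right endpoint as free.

The Lagrangian L = (1/2) (y')^2 + 1 y^2 gives
    ∂L/∂y = 2 y,   ∂L/∂y' = y'.
Euler-Lagrange: y'' − 2 y = 0.
With k = sqrt(2), the general solution is
    y(x) = A cosh(sqrt(2) x) + B sinh(sqrt(2) x).
Fixed left endpoint y(0) = -1 ⇒ A = -1.
The right endpoint x = 5 is free, so the natural (transversality) condition is ∂L/∂y' |_{x=5} = 0, i.e. y'(5) = 0.
Compute y'(x) = A k sinh(k x) + B k cosh(k x), so
    y'(5) = A k sinh(k·5) + B k cosh(k·5) = 0
    ⇒ B = −A tanh(k·5) = tanh(sqrt(2)·5).
Therefore the extremal is
    y(x) = −cosh(sqrt(2) x) + tanh(sqrt(2)·5) sinh(sqrt(2) x).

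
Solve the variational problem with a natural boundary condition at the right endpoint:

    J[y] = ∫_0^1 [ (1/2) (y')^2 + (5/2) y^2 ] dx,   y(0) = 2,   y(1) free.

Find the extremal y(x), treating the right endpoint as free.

The Lagrangian L = (1/2) (y')^2 + (5/2) y^2 gives
    ∂L/∂y = 5 y,   ∂L/∂y' = y'.
Euler-Lagrange: y'' − 5 y = 0.
With k = sqrt(5), the general solution is
    y(x) = A cosh(sqrt(5) x) + B sinh(sqrt(5) x).
Fixed left endpoint y(0) = 2 ⇒ A = 2.
The right endpoint x = 1 is free, so the natural (transversality) condition is ∂L/∂y' |_{x=1} = 0, i.e. y'(1) = 0.
Compute y'(x) = A k sinh(k x) + B k cosh(k x), so
    y'(1) = A k sinh(k·1) + B k cosh(k·1) = 0
    ⇒ B = −A tanh(k·1) = − 2 tanh(sqrt(5)·1).
Therefore the extremal is
    y(x) = 2 cosh(sqrt(5) x) − 2 tanh(sqrt(5)·1) sinh(sqrt(5) x).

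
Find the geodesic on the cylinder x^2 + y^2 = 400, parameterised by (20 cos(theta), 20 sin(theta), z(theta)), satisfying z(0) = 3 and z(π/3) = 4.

Parameterise the cylinder of radius R = 20 as
    r(θ) = (20 cos θ, 20 sin θ, z(θ)).
The arc-length element is
    ds = sqrt(400 + (dz/dθ)^2) dθ,
so the Lagrangian is L = sqrt(400 + z'^2).
L depends on z' only, not on z or θ, so ∂L/∂z = 0 and
    ∂L/∂z' = z' / sqrt(400 + z'^2).
The Euler-Lagrange equation gives
    d/dθ( z' / sqrt(400 + z'^2) ) = 0,
so z' is constant. Integrating once:
    z(θ) = a θ + b,
a helix on the cylinder (a straight line when the cylinder is unrolled). The constants a, b are determined by the endpoint conditions.
With endpoint conditions z(0) = 3 and z(π/3) = 4: from z(0) = b we get b = 3, and a·π/3 + 3 = 4 gives a = 3/π, so
    z(θ) = (3/π) θ + 3.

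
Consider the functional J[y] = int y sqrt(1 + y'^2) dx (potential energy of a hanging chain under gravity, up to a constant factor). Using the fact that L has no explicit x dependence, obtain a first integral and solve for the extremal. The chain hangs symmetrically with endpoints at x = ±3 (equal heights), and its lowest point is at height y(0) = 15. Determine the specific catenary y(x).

The Lagrangian L(y, y') = y sqrt(1 + y'^2) has no explicit x dependence, so the Beltrami identity applies:
    L − y' ∂L/∂y' = C.
Compute ∂L/∂y' = y · y' / sqrt(1 + y'^2). Then
    L − y' ∂L/∂y'
    = y sqrt(1 + y'^2) − y · y'^2 / sqrt(1 + y'^2)
    = y (1 + y'^2 − y'^2) / sqrt(1 + y'^2)
    = y / sqrt(1 + y'^2) = C.
Squaring gives y^2 = C^2 (1 + y'^2), i.e.
    y'^2 = y^2 / C^2 − 1.
Separating variables,
    dy / sqrt(y^2 − C^2) = dx / C,
and integrating gives arccosh(y / C) = (x − a)/C, so
    y(x) = C cosh((x − a)/C),
the catenary. The constants C and a are fixed by the two endpoint conditions (and, for the hanging-chain problem, the length constraint selects C).
Now fit the given data. The endpoints x = ±3 are symmetric at equal height, so the catenary is even about its minimum: a = 0 and y(x) = C cosh(x/C). The lowest point is y(0) = C cosh(0) = C, and we are told y(0) = 15, so C = 15. Therefore
    y(x) = 15 cosh(x/15),
and at the endpoints
    y(±3) = 15 cosh(3/15).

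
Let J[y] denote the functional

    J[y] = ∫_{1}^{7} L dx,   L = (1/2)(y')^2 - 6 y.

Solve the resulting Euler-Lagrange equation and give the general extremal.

The Lagrangian is L = (1/2)(y')^2 - 6 y.
∂L/∂y = -6.
∂L/∂y' = y'.
The Euler-Lagrange equation d/dx(∂L/∂y') − ∂L/∂y = 0 becomes:
    y'' + 6 = 0
General solution: y(x) = -3 x^2 + A x + B, where A and B are arbitrary constants fixed by the endpoint conditions.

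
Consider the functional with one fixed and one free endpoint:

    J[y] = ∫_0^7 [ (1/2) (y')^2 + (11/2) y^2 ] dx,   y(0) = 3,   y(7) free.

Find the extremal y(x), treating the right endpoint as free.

The Lagrangian L = (1/2) (y')^2 + (11/2) y^2 gives
    ∂L/∂y = 11 y,   ∂L/∂y' = y'.
Euler-Lagrange: y'' − 11 y = 0.
With k = sqrt(11), the general solution is
    y(x) = A cosh(sqrt(11) x) + B sinh(sqrt(11) x).
Fixed left endpoint y(0) = 3 ⇒ A = 3.
The right endpoint x = 7 is free, so the natural (transversality) condition is ∂L/∂y' |_{x=7} = 0, i.e. y'(7) = 0.
Compute y'(x) = A k sinh(k x) + B k cosh(k x), so
    y'(7) = A k sinh(k·7) + B k cosh(k·7) = 0
    ⇒ B = −A tanh(k·7) = − 3 tanh(sqrt(11)·7).
Therefore the extremal is
    y(x) = 3 cosh(sqrt(11) x) − 3 tanh(sqrt(11)·7) sinh(sqrt(11) x).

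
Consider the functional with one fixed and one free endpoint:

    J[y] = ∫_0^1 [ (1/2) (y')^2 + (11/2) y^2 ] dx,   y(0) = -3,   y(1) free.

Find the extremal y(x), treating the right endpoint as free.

The Lagrangian L = (1/2) (y')^2 + (11/2) y^2 gives
    ∂L/∂y = 11 y,   ∂L/∂y' = y'.
Euler-Lagrange: y'' − 11 y = 0.
With k = sqrt(11), the general solution is
    y(x) = A cosh(sqrt(11) x) + B sinh(sqrt(11) x).
Fixed left endpoint y(0) = -3 ⇒ A = -3.
The right endpoint x = 1 is free, so the natural (transversality) condition is ∂L/∂y' |_{x=1} = 0, i.e. y'(1) = 0.
Compute y'(x) = A k sinh(k x) + B k cosh(k x), so
    y'(1) = A k sinh(k·1) + B k cosh(k·1) = 0
    ⇒ B = −A tanh(k·1) = 3 tanh(sqrt(11)·1).
Therefore the extremal is
    y(x) = −3 cosh(sqrt(11) x) + 3 tanh(sqrt(11)·1) sinh(sqrt(11) x).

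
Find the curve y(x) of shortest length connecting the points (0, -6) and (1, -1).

Arc-length functional: J[y] = ∫ sqrt(1 + (y')^2) dx.
Lagrangian L = sqrt(1 + (y')^2) has no explicit y dependence, so ∂L/∂y = 0 and the Euler-Lagrange equation gives
    d/dx( y' / sqrt(1 + (y')^2) ) = 0  ⇒  y' / sqrt(1 + (y')^2) = const.
Hence y' is constant, so y(x) is affine.
Fitting the endpoints (0, -6) and (1, -1):
    slope m = ((-1) − (-6)) / (1 − 0) = 5,
    intercept c = (-6) − m·0 = -6.
Extremal: y(x) = 5 x - 6.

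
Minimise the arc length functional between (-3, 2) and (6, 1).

Arc-length functional: J[y] = ∫ sqrt(1 + (y')^2) dx.
Lagrangian L = sqrt(1 + (y')^2) has no explicit y dependence, so ∂L/∂y = 0 and the Euler-Lagrange equation gives
    d/dx( y' / sqrt(1 + (y')^2) ) = 0  ⇒  y' / sqrt(1 + (y')^2) = const.
Hence y' is constant, so y(x) is affine.
Fitting the endpoints (-3, 2) and (6, 1):
    slope m = (1 − 2) / (6 − (-3)) = -1/9,
    intercept c = 2 − m·(-3) = 5/3.
Extremal: y(x) = (-1/9) x + 5/3.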